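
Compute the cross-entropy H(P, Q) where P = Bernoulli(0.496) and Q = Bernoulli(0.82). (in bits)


H(P,Q) = -p*log2(q) - (1-p)*log2(1-q). -0.496*log2(0.82) = 0.142007; -0.504*log2(0.18) = 1.246861. H(P,Q) = 0.142007 + 1.246861 = 1.3889

1.3889 bits


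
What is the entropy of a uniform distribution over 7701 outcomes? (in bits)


H = log2(n) = log2(7701) = 12.9108

12.9108 bits


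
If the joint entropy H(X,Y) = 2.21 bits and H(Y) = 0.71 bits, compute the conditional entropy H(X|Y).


H(X|Y) = H(X,Y) - H(Y) = 2.21 - 0.71 = 1.5

1.5 bits


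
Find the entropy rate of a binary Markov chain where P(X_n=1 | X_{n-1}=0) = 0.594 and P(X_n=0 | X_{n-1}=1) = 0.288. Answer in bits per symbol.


Stationary distribution: pi_0 = p10/(p01+p10) = 0.3265, pi_1 = 0.6735. Entropy rate H' = pi_0*H(p01) + pi_1*H(p10) = 0.3265*0.9744 + 0.6735*0.8661 = 0.9015

0.9015 bits/symbol


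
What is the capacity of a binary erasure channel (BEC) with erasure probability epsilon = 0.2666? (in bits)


C = 1 - epsilon = 1 - 0.2666 = 0.7334

0.7334 bits


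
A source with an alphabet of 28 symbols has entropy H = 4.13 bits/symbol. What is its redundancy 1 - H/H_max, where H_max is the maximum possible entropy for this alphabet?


H_max = log2(K) = log2(28) = 4.8074 bits/symbol. Redundancy = 1 - H/H_max = 1 - 4.13/4.8074 = 1 - 0.8591 = 0.1409

0.1409


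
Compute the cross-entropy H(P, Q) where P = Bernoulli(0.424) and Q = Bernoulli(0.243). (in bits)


H(P,Q) = -p*log2(q) - (1-p)*log2(1-q). -0.424*log2(0.243) = 0.865372; -0.576*log2(0.757) = 0.231342. H(P,Q) = 0.865372 + 0.231342 = 1.0967

1.0967 bits


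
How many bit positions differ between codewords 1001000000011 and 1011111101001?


Count differing positions: . . ^ . ^ ^ ^ ^ . ^ . ^ . = 7 differences

7


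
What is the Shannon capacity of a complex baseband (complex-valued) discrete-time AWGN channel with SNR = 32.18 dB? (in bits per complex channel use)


SNR_linear = 10^(32.18/10) = 1651.9618; C = log2(1 + SNR_linear) = log2(1 + 1651.9618) = 10.6908

10.6908 bits/channel use


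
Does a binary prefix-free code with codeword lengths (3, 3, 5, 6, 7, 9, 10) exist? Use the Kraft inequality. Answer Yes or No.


Kraft sum = sum(2^(-l_i)) = 0.3076, need <= 1. Result: satisfied (a binary prefix-free code with these lengths exists)

Yes


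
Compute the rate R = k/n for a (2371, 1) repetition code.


Rate = k/n = 1/2371

1/2371


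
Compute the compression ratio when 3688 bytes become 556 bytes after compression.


Ratio = original / compressed = 3688 / 556 = 6.6331

6.6331


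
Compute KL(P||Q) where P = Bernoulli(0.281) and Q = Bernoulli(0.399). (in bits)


KL = p*log2(p/q) + (1-p)*log2((1-p)/(1-q)) = 0.281*log2(0.281/0.399) + 0.719*log2(0.719/0.601) = 0.0438

0.0438 bits


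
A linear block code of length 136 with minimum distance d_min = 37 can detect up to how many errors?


Detection capability = d_min - 1 = 37 - 1 = 36

36 errors


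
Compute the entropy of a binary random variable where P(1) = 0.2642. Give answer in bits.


H = -p*log2(p) - (1-p)*log2(1-p). -0.2642*log2(0.2642) = 0.507343; -0.7358*log2(0.7358) = 0.325676. H = 0.507343 + 0.325676 = 0.833

0.833 bits


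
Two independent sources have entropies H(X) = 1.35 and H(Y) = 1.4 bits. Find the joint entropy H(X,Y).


For independent variables, H(X,Y) = H(X) + H(Y) = 1.35 + 1.4 = 2.75

2.75 bits


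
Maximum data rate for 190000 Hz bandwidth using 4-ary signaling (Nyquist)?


Rate = 2 * B * log2(M) = 2 * 190000 * 2.0 = 760000.0

760000.0 bps


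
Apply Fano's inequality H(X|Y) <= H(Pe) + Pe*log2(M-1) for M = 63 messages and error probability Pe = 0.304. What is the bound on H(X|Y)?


H(Pe) = -Pe*log2(Pe) - (1-Pe)*log2(1-Pe) = -0.304*log2(0.304) - 0.696*log2(0.696) = 0.522228 + 0.363897 = 0.8861. Pe*log2(M-1) = 0.304*log2(62) = 1.810076. Bound = H(Pe) + Pe*log2(M-1) = 0.522228 + 0.363897 + 1.810076 = 2.6962

2.6962 bits


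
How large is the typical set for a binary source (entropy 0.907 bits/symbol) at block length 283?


log2|A_typical| = nH = 283 * 0.907 = 256.681, so |A_typical| ~ 2^256.681 = 1.856e+77

1.856e+77


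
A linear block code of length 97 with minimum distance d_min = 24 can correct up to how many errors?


Correction capability = floor((d-1)/2) = floor((24-1)/2) = 11

11 errors


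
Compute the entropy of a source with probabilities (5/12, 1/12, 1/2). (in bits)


H = -sum(p_i * log2(p_i)). Terms: -(5/12)*log2(5/12) = 0.526264; -(1/12)*log2(1/12) = 0.298747; -(1/2)*log2(1/2) = 0.500000. H = 0.526264 + 0.298747 + 0.500000 = 1.325

1.325 bits


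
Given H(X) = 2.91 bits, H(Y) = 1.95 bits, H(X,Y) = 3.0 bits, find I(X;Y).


I(X;Y) = H(X) + H(Y) - H(X,Y) = 2.91 + 1.95 - 3.0 = 1.86

1.86 bits


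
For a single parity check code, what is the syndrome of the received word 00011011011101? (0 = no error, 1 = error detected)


Syndrome = XOR of all bits = 0 XOR 0 XOR 0 XOR 1 XOR 1 XOR 0 XOR 1 XOR 1 XOR 0 XOR 1 XOR 1 XOR 1 XOR 0 XOR 1 = 0

0


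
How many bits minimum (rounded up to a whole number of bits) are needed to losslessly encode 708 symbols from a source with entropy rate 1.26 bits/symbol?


Minimum bits >= n * H = 708 * 1.26 = 892.08, rounded up to a whole number of bits = 893

893 bits


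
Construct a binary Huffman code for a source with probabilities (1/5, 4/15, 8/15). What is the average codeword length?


Huffman construction (repeatedly merge the two least-probable nodes; each merge adds 1 bit to every symbol beneath it): 1/5 + 4/15 = 7/15; 7/15 + 8/15 = 1. Resulting codeword lengths (in the order the probabilities were given): (2, 2, 1). L_avg = sum(p_i * l_i) = 1/5*2 + 4/15*2 + 8/15*1 = 22/15 = 1.4667

1.4667 bits


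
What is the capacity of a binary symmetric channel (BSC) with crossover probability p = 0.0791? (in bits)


H(p) = -p*log2(p) - (1-p)*log2(1-p) = -0.0791*log2(0.0791) - 0.9209*log2(0.9209) = 0.289520 + 0.109480 = 0.399. C = 1 - H(p) = 1 - 0.399 = 0.601

0.601 bits


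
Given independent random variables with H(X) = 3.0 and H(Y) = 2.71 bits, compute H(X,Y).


For independent variables, H(X,Y) = H(X) + H(Y) = 3.0 + 2.71 = 5.71

5.71 bits


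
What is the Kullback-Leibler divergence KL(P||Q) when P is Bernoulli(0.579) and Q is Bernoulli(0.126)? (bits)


KL = p*log2(p/q) + (1-p)*log2((1-p)/(1-q)) = 0.579*log2(0.579/0.126) + 0.421*log2(0.421/0.874) = 0.8302

0.8302 bits


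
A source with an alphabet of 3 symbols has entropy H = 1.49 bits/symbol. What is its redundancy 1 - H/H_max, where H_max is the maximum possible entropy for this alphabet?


H_max = log2(K) = log2(3) = 1.585 bits/symbol. Redundancy = 1 - H/H_max = 1 - 1.49/1.585 = 1 - 0.9401 = 0.0599

0.0599


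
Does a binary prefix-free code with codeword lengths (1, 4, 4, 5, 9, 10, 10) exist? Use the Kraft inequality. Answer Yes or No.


Kraft sum = sum(2^(-l_i)) = 0.6602, need <= 1. Result: satisfied (a binary prefix-free code with these lengths exists)

Yes


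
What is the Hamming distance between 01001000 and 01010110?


Count differing positions: . . . ^ ^ ^ ^ . = 4 differences

4


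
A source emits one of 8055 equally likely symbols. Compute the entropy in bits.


H = log2(n) = log2(8055) = 12.9757

12.9757 bits


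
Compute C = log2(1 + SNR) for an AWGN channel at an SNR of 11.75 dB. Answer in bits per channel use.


SNR_linear = 10^(11.75/10) = 14.9624; C = log2(1 + SNR_linear) = log2(1 + 14.9624) = 3.9966

3.9966 bits/channel use


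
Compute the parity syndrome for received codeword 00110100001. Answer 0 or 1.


Syndrome = XOR of all bits = 0 XOR 0 XOR 1 XOR 1 XOR 0 XOR 1 XOR 0 XOR 0 XOR 0 XOR 0 XOR 1 = 0

0


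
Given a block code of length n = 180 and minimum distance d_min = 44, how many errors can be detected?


Detection capability = d_min - 1 = 44 - 1 = 43

43 errors


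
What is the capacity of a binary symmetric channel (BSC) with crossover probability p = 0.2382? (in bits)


H(p) = -p*log2(p) - (1-p)*log2(1-p) = -0.2382*log2(0.2382) - 0.7618*log2(0.7618) = 0.493016 + 0.299019 = 0.792. C = 1 - H(p) = 1 - 0.792 = 0.208

0.208 bits


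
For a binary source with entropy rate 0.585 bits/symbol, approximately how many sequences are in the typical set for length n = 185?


log2|A_typical| = nH = 185 * 0.585 = 108.225, so |A_typical| ~ 2^108.225 = 3.793e+32

3.793e+32


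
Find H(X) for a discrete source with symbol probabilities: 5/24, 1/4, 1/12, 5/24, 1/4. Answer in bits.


H = -sum(p_i * log2(p_i)). Terms: -(5/24)*log2(5/24) = 0.471466; -(1/4)*log2(1/4) = 0.500000; -(1/12)*log2(1/12) = 0.298747; -(5/24)*log2(5/24) = 0.471466; -(1/4)*log2(1/4) = 0.500000. H = 0.471466 + 0.500000 + 0.298747 + 0.471466 + 0.500000 = 2.2417

2.2417 bits


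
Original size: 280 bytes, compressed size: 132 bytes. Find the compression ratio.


Ratio = original / compressed = 280 / 132 = 2.1212

2.1212


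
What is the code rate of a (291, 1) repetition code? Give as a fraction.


Rate = k/n = 1/291

1/291


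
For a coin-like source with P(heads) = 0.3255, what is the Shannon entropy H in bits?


H = -p*log2(p) - (1-p)*log2(1-p). -0.3255*log2(0.3255) = 0.527073; -0.6745*log2(0.6745) = 0.383190. H = 0.527073 + 0.383190 = 0.9103

0.9103 bits


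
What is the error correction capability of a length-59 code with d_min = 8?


Correction capability = floor((d-1)/2) = floor((8-1)/2) = 3

3 errors


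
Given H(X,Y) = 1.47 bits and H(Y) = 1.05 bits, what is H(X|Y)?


H(X|Y) = H(X,Y) - H(Y) = 1.47 - 1.05 = 0.42

0.42 bits


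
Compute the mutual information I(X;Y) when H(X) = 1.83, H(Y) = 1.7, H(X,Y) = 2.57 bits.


I(X;Y) = H(X) + H(Y) - H(X,Y) = 1.83 + 1.7 - 2.57 = 0.96

0.96 bits


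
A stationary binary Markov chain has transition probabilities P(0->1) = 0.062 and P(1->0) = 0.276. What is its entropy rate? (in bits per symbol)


Stationary distribution: pi_0 = p10/(p01+p10) = 0.8166, pi_1 = 0.1834. Entropy rate H' = pi_0*H(p01) + pi_1*H(p10) = 0.8166*0.3353 + 0.1834*0.8499 = 0.4297

0.4297 bits/symbol


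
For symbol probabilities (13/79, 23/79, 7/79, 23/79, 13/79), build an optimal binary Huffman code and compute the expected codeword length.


Huffman construction (repeatedly merge the two least-probable nodes; each merge adds 1 bit to every symbol beneath it): 7/79 + 13/79 = 20/79; 13/79 + 20/79 = 33/79; 23/79 + 23/79 = 46/79; 33/79 + 46/79 = 1. Resulting codeword lengths (in the order the probabilities were given): (3, 2, 3, 2, 2). L_avg = sum(p_i * l_i) = 13/79*3 + 23/79*2 + 7/79*3 + 23/79*2 + 13/79*2 = 178/79 = 2.2532

2.2532 bits


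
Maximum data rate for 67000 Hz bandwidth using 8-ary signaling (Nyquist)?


Rate = 2 * B * log2(M) = 2 * 67000 * 3.0 = 402000.0

402000.0 bps


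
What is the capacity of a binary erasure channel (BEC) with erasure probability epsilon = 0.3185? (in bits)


C = 1 - epsilon = 1 - 0.3185 = 0.6815

0.6815 bits


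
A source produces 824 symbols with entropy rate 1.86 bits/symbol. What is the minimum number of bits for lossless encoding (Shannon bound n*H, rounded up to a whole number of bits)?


Minimum bits >= n * H = 824 * 1.86 = 1532.64, rounded up to a whole number of bits = 1533

1533 bits


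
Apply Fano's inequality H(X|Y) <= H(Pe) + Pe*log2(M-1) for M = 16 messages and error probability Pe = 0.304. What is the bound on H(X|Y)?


H(Pe) = -Pe*log2(Pe) - (1-Pe)*log2(1-Pe) = -0.304*log2(0.304) - 0.696*log2(0.696) = 0.522228 + 0.363897 = 0.8861. Pe*log2(M-1) = 0.304*log2(15) = 1.187695. Bound = H(Pe) + Pe*log2(M-1) = 0.522228 + 0.363897 + 1.187695 = 2.0738

2.0738 bits


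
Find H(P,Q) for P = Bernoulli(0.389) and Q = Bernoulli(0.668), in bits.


H(P,Q) = -p*log2(q) - (1-p)*log2(1-q). -0.389*log2(0.668) = 0.226429; -0.611*log2(0.332) = 0.971945. H(P,Q) = 0.226429 + 0.971945 = 1.1984

1.1984 bits


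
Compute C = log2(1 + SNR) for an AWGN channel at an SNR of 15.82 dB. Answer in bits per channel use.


SNR_linear = 10^(15.82/10) = 38.1944; C = log2(1 + SNR_linear) = log2(1 + 38.1944) = 5.2926

5.2926 bits/channel use


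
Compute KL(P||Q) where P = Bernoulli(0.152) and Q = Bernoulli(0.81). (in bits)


KL = p*log2(p/q) + (1-p)*log2((1-p)/(1-q)) = 0.152*log2(0.152/0.81) + 0.848*log2(0.848/0.19) = 1.4631

1.4631 bits


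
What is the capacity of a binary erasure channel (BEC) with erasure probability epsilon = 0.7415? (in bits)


C = 1 - epsilon = 1 - 0.7415 = 0.2585

0.2585 bits


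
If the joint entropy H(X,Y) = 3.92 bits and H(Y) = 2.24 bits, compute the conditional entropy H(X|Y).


H(X|Y) = H(X,Y) - H(Y) = 3.92 - 2.24 = 1.68

1.68 bits


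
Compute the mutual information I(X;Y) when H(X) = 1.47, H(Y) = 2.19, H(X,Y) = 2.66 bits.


I(X;Y) = H(X) + H(Y) - H(X,Y) = 1.47 + 2.19 - 2.66 = 1.0

1.0 bits


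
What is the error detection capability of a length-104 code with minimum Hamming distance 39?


Detection capability = d_min - 1 = 39 - 1 = 38

38 errors


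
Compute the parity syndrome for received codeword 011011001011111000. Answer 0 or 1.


Syndrome = XOR of all bits = 0 XOR 1 XOR 1 XOR 0 XOR 1 XOR 1 XOR 0 XOR 0 XOR 1 XOR 0 XOR 1 XOR 1 XOR 1 XOR 1 XOR 1 XOR 0 XOR 0 XOR 0 = 0

0


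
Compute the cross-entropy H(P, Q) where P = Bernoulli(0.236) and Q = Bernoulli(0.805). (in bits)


H(P,Q) = -p*log2(q) - (1-p)*log2(1-q). -0.236*log2(0.805) = 0.073854; -0.764*log2(0.195) = 1.801859. H(P,Q) = 0.073854 + 1.801859 = 1.8757

1.8757 bits


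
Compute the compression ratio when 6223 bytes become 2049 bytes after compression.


Ratio = original / compressed = 6223 / 2049 = 3.0371

3.0371


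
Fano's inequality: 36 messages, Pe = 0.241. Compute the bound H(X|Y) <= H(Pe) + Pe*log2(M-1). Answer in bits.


H(Pe) = -Pe*log2(Pe) - (1-Pe)*log2(1-Pe) = -0.241*log2(0.241) - 0.759*log2(0.759) = 0.494748 + 0.301952 = 0.7967. Pe*log2(M-1) = 0.241*log2(35) = 1.236157. Bound = H(Pe) + Pe*log2(M-1) = 0.494748 + 0.301952 + 1.236157 = 2.0329

2.0329 bits


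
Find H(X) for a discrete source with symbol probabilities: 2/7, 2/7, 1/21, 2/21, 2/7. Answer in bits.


H = -sum(p_i * log2(p_i)). Terms: -(2/7)*log2(2/7) = 0.516387; -(2/7)*log2(2/7) = 0.516387; -(1/21)*log2(1/21) = 0.209158; -(2/21)*log2(2/21) = 0.323078; -(2/7)*log2(2/7) = 0.516387. H = 0.516387 + 0.516387 + 0.209158 + 0.323078 + 0.516387 = 2.0814

2.0814 bits


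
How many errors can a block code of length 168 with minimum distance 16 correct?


Correction capability = floor((d-1)/2) = floor((16-1)/2) = 7

7 errors


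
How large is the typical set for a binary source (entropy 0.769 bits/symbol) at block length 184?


log2|A_typical| = nH = 184 * 0.769 = 141.496, so |A_typical| ~ 2^141.496 = 3.931e+42

3.931e+42


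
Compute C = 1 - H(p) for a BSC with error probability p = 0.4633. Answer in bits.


H(p) = -p*log2(p) - (1-p)*log2(1-p) = -0.4633*log2(0.4633) - 0.5367*log2(0.5367) = 0.514254 + 0.481856 = 0.9961. C = 1 - H(p) = 1 - 0.9961 = 0.0039

0.0039 bits


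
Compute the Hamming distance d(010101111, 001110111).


Count differing positions: . ^ ^ . ^ ^ . . . = 4 differences

4


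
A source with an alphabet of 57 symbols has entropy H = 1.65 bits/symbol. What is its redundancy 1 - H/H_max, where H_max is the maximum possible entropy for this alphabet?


H_max = log2(K) = log2(57) = 5.8329 bits/symbol. Redundancy = 1 - H/H_max = 1 - 1.65/5.8329 = 1 - 0.2829 = 0.7171

0.7171


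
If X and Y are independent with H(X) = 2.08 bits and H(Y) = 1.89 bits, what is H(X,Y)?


For independent variables, H(X,Y) = H(X) + H(Y) = 2.08 + 1.89 = 3.97

3.97 bits


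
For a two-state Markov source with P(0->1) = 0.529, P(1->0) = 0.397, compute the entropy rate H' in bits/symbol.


Stationary distribution: pi_0 = p10/(p01+p10) = 0.4287, pi_1 = 0.5713. Entropy rate H' = pi_0*H(p01) + pi_1*H(p10) = 0.4287*0.9976 + 0.5713*0.9692 = 0.9813

0.9813 bits/symbol


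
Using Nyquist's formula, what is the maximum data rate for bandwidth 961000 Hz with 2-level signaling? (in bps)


Rate = 2 * B * log2(M) = 2 * 961000 * 1.0 = 1922000.0

1922000.0 bps


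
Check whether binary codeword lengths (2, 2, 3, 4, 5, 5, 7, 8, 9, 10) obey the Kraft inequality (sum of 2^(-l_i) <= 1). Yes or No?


Kraft sum = sum(2^(-l_i)) = 0.7646, need <= 1. Result: satisfied (a binary prefix-free code with these lengths exists)

Yes


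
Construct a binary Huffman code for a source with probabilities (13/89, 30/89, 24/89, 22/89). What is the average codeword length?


Huffman construction (repeatedly merge the two least-probable nodes; each merge adds 1 bit to every symbol beneath it): 13/89 + 22/89 = 35/89; 24/89 + 30/89 = 54/89; 35/89 + 54/89 = 1. Resulting codeword lengths (in the order the probabilities were given): (2, 2, 2, 2). L_avg = sum(p_i * l_i) = 13/89*2 + 30/89*2 + 24/89*2 + 22/89*2 = 2

2.0 bits


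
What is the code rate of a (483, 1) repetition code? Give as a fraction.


Rate = k/n = 1/483

1/483


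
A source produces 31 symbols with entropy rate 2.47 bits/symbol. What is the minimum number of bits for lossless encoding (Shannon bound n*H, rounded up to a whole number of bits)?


Minimum bits >= n * H = 31 * 2.47 = 76.57, rounded up to a whole number of bits = 77

77 bits


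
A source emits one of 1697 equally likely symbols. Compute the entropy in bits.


H = log2(n) = log2(1697) = 10.7288

10.7288 bits


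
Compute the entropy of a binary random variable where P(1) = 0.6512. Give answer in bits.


H = -p*log2(p) - (1-p)*log2(1-p). -0.6512*log2(0.6512) = 0.402980; -0.3488*log2(0.3488) = 0.530011. H = 0.402980 + 0.530011 = 0.933

0.933 bits


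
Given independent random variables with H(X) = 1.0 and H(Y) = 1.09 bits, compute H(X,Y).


For independent variables, H(X,Y) = H(X) + H(Y) = 1.0 + 1.09 = 2.09

2.09 bits


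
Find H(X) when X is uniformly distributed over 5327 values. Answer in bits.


H = log2(n) = log2(5327) = 12.3791

12.3791 bits


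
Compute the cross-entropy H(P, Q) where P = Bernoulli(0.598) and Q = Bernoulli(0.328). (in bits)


H(P,Q) = -p*log2(q) - (1-p)*log2(1-q). -0.598*log2(0.328) = 0.961723; -0.402*log2(0.672) = 0.230534. H(P,Q) = 0.961723 + 0.230534 = 1.1923

1.1923 bits


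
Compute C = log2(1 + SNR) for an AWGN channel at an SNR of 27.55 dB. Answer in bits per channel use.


SNR_linear = 10^(27.55/10) = 568.8529; C = log2(1 + SNR_linear) = log2(1 + 568.8529) = 9.1544

9.1544 bits/channel use


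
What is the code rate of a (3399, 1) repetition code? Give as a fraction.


Rate = k/n = 1/3399

1/3399


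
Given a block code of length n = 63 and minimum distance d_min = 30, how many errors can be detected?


Detection capability = d_min - 1 = 30 - 1 = 29

29 errors


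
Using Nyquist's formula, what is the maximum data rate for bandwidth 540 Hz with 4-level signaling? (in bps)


Rate = 2 * B * log2(M) = 2 * 540 * 2.0 = 2160.0

2160.0 bps


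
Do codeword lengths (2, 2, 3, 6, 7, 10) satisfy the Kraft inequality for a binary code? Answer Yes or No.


Kraft sum = sum(2^(-l_i)) = 0.6494, need <= 1. Result: satisfied (a binary prefix-free code with these lengths exists)

Yes


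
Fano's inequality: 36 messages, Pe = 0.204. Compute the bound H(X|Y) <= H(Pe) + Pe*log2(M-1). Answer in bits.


H(Pe) = -Pe*log2(Pe) - (1-Pe)*log2(1-Pe) = -0.204*log2(0.204) - 0.796*log2(0.796) = 0.467845 + 0.262011 = 0.7299. Pe*log2(M-1) = 0.204*log2(35) = 1.046374. Bound = H(Pe) + Pe*log2(M-1) = 0.467845 + 0.262011 + 1.046374 = 1.7762

1.7762 bits


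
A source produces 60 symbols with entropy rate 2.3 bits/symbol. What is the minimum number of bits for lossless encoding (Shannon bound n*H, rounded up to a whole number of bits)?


Minimum bits >= n * H = 60 * 2.3 = 138.0, rounded up to a whole number of bits = 138

138 bits


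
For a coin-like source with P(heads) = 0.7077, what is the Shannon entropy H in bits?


H = -p*log2(p) - (1-p)*log2(1-p). -0.7077*log2(0.7077) = 0.352994; -0.2923*log2(0.2923) = 0.518680. H = 0.352994 + 0.518680 = 0.8717

0.8717 bits


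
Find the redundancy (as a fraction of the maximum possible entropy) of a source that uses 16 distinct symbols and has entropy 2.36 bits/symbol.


H_max = log2(K) = log2(16) = 4.0 bits/symbol. Redundancy = 1 - H/H_max = 1 - 2.36/4.0 = 1 - 0.59 = 0.41

0.41


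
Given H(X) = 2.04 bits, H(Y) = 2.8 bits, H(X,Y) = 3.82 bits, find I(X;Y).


I(X;Y) = H(X) + H(Y) - H(X,Y) = 2.04 + 2.8 - 3.82 = 1.02

1.02 bits


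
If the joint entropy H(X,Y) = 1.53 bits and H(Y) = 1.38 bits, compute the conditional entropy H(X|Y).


H(X|Y) = H(X,Y) - H(Y) = 1.53 - 1.38 = 0.15

0.15 bits


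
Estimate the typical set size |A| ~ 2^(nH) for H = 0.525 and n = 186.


log2|A_typical| = nH = 186 * 0.525 = 97.65, so |A_typical| ~ 2^97.65 = 2.486e+29

2.486e+29


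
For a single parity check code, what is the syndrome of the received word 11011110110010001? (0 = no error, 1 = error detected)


Syndrome = XOR of all bits = 1 XOR 1 XOR 0 XOR 1 XOR 1 XOR 1 XOR 1 XOR 0 XOR 1 XOR 1 XOR 0 XOR 0 XOR 1 XOR 0 XOR 0 XOR 0 XOR 1 = 0

0


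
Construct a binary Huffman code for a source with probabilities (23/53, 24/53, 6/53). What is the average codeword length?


Huffman construction (repeatedly merge the two least-probable nodes; each merge adds 1 bit to every symbol beneath it): 6/53 + 23/53 = 29/53; 24/53 + 29/53 = 1. Resulting codeword lengths (in the order the probabilities were given): (2, 1, 2). L_avg = sum(p_i * l_i) = 23/53*2 + 24/53*1 + 6/53*2 = 82/53 = 1.5472

1.5472 bits


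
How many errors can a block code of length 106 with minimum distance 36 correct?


Correction capability = floor((d-1)/2) = floor((36-1)/2) = 17

17 errors


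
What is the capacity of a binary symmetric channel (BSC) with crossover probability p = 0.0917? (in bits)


H(p) = -p*log2(p) - (1-p)*log2(1-p) = -0.0917*log2(0.0917) - 0.9083*log2(0.9083) = 0.316084 + 0.126035 = 0.4421. C = 1 - H(p) = 1 - 0.4421 = 0.5579

0.5579 bits


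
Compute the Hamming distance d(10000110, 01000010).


Count differing positions: ^ ^ . . . ^ . . = 3 differences

3


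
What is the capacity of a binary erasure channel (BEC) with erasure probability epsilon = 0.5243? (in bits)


C = 1 - epsilon = 1 - 0.5243 = 0.4757

0.4757 bits


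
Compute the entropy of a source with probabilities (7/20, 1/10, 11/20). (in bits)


H = -sum(p_i * log2(p_i)). Terms: -(7/20)*log2(7/20) = 0.530101; -(1/10)*log2(1/10) = 0.332193; -(11/20)*log2(11/20) = 0.474373. H = 0.530101 + 0.332193 + 0.474373 = 1.3367

1.3367 bits


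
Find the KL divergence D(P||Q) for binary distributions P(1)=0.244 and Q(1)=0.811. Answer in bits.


KL = p*log2(p/q) + (1-p)*log2((1-p)/(1-q)) = 0.244*log2(0.244/0.811) + 0.756*log2(0.756/0.189) = 1.0892

1.0892 bits


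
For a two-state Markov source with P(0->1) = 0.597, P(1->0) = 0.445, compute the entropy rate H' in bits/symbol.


Stationary distribution: pi_0 = p10/(p01+p10) = 0.4271, pi_1 = 0.5729. Entropy rate H' = pi_0*H(p01) + pi_1*H(p10) = 0.4271*0.9727 + 0.5729*0.9913 = 0.9833

0.9833 bits/symbol


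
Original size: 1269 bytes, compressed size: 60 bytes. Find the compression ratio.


Ratio = original / compressed = 1269 / 60 = 21.15

21.15


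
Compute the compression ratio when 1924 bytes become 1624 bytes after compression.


Ratio = original / compressed = 1924 / 1624 = 1.1847

1.1847


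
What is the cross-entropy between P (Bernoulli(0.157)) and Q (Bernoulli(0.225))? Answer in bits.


H(P,Q) = -p*log2(q) - (1-p)*log2(1-q). -0.157*log2(0.225) = 0.337864; -0.843*log2(0.775) = 0.309998. H(P,Q) = 0.337864 + 0.309998 = 0.6479

0.6479 bits


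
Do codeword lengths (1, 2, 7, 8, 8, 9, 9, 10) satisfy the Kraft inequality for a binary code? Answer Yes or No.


Kraft sum = sum(2^(-l_i)) = 0.7705, need <= 1. Result: satisfied (a binary prefix-free code with these lengths exists)

Yes


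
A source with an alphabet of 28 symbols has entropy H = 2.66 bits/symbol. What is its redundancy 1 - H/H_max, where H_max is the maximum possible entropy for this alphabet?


H_max = log2(K) = log2(28) = 4.8074 bits/symbol. Redundancy = 1 - H/H_max = 1 - 2.66/4.8074 = 1 - 0.5533 = 0.4467

0.4467


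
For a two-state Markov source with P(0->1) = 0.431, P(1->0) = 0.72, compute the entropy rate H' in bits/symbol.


Stationary distribution: pi_0 = p10/(p01+p10) = 0.6255, pi_1 = 0.3745. Entropy rate H' = pi_0*H(p01) + pi_1*H(p10) = 0.6255*0.9862 + 0.3745*0.8555 = 0.9373

0.9373 bits/symbol


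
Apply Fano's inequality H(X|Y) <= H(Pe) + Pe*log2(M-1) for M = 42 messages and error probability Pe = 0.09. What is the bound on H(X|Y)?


H(Pe) = -Pe*log2(Pe) - (1-Pe)*log2(1-Pe) = -0.09*log2(0.09) - 0.91*log2(0.91) = 0.312654 + 0.123816 = 0.4365. Pe*log2(M-1) = 0.09*log2(41) = 0.482180. Bound = H(Pe) + Pe*log2(M-1) = 0.312654 + 0.123816 + 0.482180 = 0.9186

0.9186 bits


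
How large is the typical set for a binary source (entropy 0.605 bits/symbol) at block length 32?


log2|A_typical| = nH = 32 * 0.605 = 19.36, so |A_typical| ~ 2^19.36 = 6.729e+05

6.729e+05


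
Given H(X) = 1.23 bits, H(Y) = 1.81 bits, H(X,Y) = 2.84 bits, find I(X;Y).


I(X;Y) = H(X) + H(Y) - H(X,Y) = 1.23 + 1.81 - 2.84 = 0.2

0.2 bits


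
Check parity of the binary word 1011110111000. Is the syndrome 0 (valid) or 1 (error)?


Syndrome = XOR of all bits = 1 XOR 0 XOR 1 XOR 1 XOR 1 XOR 1 XOR 0 XOR 1 XOR 1 XOR 1 XOR 0 XOR 0 XOR 0 = 0

0


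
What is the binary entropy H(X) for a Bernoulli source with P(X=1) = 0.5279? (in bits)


H = -p*log2(p) - (1-p)*log2(1-p). -0.5279*log2(0.5279) = 0.486546; -0.4721*log2(0.4721) = 0.511207. H = 0.486546 + 0.511207 = 0.9978

0.9978 bits


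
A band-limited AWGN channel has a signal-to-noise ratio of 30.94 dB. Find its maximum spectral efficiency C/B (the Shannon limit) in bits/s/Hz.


SNR_linear = 10^(30.94/10) = 1241.6523; C/B = log2(1 + SNR_linear) = log2(1 + 1241.6523) = 10.2792

10.2792 bits/s/Hz


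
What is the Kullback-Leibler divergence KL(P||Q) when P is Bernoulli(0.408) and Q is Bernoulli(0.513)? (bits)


KL = p*log2(p/q) + (1-p)*log2((1-p)/(1-q)) = 0.408*log2(0.408/0.513) + 0.592*log2(0.592/0.487) = 0.032

0.032 bits


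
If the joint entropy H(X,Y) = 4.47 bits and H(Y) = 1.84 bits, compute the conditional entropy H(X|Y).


H(X|Y) = H(X,Y) - H(Y) = 4.47 - 1.84 = 2.63

2.63 bits


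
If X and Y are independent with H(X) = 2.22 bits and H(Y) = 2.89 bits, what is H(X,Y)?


For independent variables, H(X,Y) = H(X) + H(Y) = 2.22 + 2.89 = 5.11

5.11 bits


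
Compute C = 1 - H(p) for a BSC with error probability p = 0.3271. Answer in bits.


H(p) = -p*log2(p) - (1-p)*log2(1-p) = -0.3271*log2(0.3271) - 0.6729*log2(0.6729) = 0.527349 + 0.384587 = 0.9119. C = 1 - H(p) = 1 - 0.9119 = 0.0881

0.0881 bits


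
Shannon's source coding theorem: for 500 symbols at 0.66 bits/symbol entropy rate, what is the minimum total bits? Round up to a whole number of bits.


Minimum bits >= n * H = 500 * 0.66 = 330.0, rounded up to a whole number of bits = 330

330 bits


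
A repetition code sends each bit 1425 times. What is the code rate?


Rate = k/n = 1/1425

1/1425


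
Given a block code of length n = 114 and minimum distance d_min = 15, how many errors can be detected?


Detection capability = d_min - 1 = 15 - 1 = 14

14 errors


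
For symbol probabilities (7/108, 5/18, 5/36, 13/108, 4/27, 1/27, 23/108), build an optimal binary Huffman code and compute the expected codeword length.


Huffman construction (repeatedly merge the two least-probable nodes; each merge adds 1 bit to every symbol beneath it): 1/27 + 7/108 = 11/108; 11/108 + 13/108 = 2/9; 5/36 + 4/27 = 31/108; 23/108 + 2/9 = 47/108; 5/18 + 31/108 = 61/108; 47/108 + 61/108 = 1. Resulting codeword lengths (in the order the probabilities were given): (4, 2, 3, 3, 3, 4, 2). L_avg = sum(p_i * l_i) = 7/108*4 + 5/18*2 + 5/36*3 + 13/108*3 + 4/27*3 + 1/27*4 + 23/108*2 = 47/18 = 2.6111

2.6111 bits


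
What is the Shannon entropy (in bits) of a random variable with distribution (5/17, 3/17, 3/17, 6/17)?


H = -sum(p_i * log2(p_i)). Terms: -(5/17)*log2(5/17) = 0.519275; -(3/17)*log2(3/17) = 0.441618; -(3/17)*log2(3/17) = 0.441618; -(6/17)*log2(6/17) = 0.530294. H = 0.519275 + 0.441618 + 0.441618 + 0.530294 = 1.9328

1.9328 bits


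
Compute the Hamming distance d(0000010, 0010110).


Count differing positions: . . ^ . ^ . . = 2 differences

2


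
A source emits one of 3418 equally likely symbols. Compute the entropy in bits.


H = log2(n) = log2(3418) = 11.7389

11.7389 bits


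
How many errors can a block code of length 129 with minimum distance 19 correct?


Correction capability = floor((d-1)/2) = floor((19-1)/2) = 9

9 errors


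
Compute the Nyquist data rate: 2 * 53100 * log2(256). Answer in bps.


Rate = 2 * B * log2(M) = 2 * 53100 * 8.0 = 849600.0

849600.0 bps


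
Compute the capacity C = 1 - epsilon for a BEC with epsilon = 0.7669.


C = 1 - epsilon = 1 - 0.7669 = 0.2331

0.2331 bits


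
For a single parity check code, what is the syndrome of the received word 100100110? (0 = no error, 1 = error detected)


Syndrome = XOR of all bits = 1 XOR 0 XOR 0 XOR 1 XOR 0 XOR 0 XOR 1 XOR 1 XOR 0 = 0

0


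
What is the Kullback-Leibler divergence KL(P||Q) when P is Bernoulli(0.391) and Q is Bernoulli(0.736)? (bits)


KL = p*log2(p/q) + (1-p)*log2((1-p)/(1-q)) = 0.391*log2(0.391/0.736) + 0.609*log2(0.609/0.264) = 0.3776

0.3776 bits


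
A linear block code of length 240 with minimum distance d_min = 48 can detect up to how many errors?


Detection capability = d_min - 1 = 48 - 1 = 47

47 errors


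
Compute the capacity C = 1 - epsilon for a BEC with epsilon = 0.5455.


C = 1 - epsilon = 1 - 0.5455 = 0.4545

0.4545 bits


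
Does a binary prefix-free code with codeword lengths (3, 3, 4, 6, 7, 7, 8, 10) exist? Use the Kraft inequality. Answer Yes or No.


Kraft sum = sum(2^(-l_i)) = 0.3486, need <= 1. Result: satisfied (a binary prefix-free code with these lengths exists)

Yes


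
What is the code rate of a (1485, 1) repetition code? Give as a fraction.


Rate = k/n = 1/1485

1/1485


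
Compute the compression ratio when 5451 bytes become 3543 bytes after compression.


Ratio = original / compressed = 5451 / 3543 = 1.5385

1.5385


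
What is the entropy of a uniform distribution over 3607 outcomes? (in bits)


H = log2(n) = log2(3607) = 11.8166

11.8166 bits


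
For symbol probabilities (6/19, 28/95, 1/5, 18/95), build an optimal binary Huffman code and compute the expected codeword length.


Huffman construction (repeatedly merge the two least-probable nodes; each merge adds 1 bit to every symbol beneath it): 18/95 + 1/5 = 37/95; 28/95 + 6/19 = 58/95; 37/95 + 58/95 = 1. Resulting codeword lengths (in the order the probabilities were given): (2, 2, 2, 2). L_avg = sum(p_i * l_i) = 6/19*2 + 28/95*2 + 1/5*2 + 18/95*2 = 2

2.0 bits


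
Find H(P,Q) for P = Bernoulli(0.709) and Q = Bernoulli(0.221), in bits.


H(P,Q) = -p*log2(q) - (1-p)*log2(1-q). -0.709*log2(0.221) = 1.544118; -0.291*log2(0.779) = 0.104849. H(P,Q) = 1.544118 + 0.104849 = 1.649

1.649 bits


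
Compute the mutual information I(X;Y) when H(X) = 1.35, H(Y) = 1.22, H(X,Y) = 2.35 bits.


I(X;Y) = H(X) + H(Y) - H(X,Y) = 1.35 + 1.22 - 2.35 = 0.22

0.22 bits


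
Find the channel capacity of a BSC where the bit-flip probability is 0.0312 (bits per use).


H(p) = -p*log2(p) - (1-p)*log2(1-p) = -0.0312*log2(0.0312) - 0.9688*log2(0.9688) = 0.156072 + 0.044302 = 0.2004. C = 1 - H(p) = 1 - 0.2004 = 0.7996

0.7996 bits


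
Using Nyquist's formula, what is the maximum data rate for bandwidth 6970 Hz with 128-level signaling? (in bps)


Rate = 2 * B * log2(M) = 2 * 6970 * 7.0 = 97580.0

97580.0 bps


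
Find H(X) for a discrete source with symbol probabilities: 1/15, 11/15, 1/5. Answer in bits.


H = -sum(p_i * log2(p_i)). Terms: -(1/15)*log2(1/15) = 0.260459; -(11/15)*log2(11/15) = 0.328137; -(1/5)*log2(1/5) = 0.464386. H = 0.260459 + 0.328137 + 0.464386 = 1.053

1.053 bits


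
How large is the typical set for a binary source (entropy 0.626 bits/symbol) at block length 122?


log2|A_typical| = nH = 122 * 0.626 = 76.372, so |A_typical| ~ 2^76.372 = 9.778e+22

9.778e+22


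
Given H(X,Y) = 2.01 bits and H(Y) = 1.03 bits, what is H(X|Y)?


H(X|Y) = H(X,Y) - H(Y) = 2.01 - 1.03 = 0.98

0.98 bits


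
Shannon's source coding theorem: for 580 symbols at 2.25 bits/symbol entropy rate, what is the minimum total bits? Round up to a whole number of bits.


Minimum bits >= n * H = 580 * 2.25 = 1305.0, rounded up to a whole number of bits = 1305

1305 bits


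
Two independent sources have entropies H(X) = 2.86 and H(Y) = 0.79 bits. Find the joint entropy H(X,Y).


For independent variables, H(X,Y) = H(X) + H(Y) = 2.86 + 0.79 = 3.65

3.65 bits


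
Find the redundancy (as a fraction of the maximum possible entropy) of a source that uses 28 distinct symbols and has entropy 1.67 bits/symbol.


H_max = log2(K) = log2(28) = 4.8074 bits/symbol. Redundancy = 1 - H/H_max = 1 - 1.67/4.8074 = 1 - 0.3474 = 0.6526

0.6526


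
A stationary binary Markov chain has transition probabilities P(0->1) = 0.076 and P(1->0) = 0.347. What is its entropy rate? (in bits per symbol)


Stationary distribution: pi_0 = p10/(p01+p10) = 0.8203, pi_1 = 0.1797. Entropy rate H' = pi_0*H(p01) + pi_1*H(p10) = 0.8203*0.3879 + 0.1797*0.9314 = 0.4856

0.4856 bits/symbol


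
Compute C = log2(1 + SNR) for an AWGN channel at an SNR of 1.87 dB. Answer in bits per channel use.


SNR_linear = 10^(1.87/10) = 1.5382; C = log2(1 + SNR_linear) = log2(1 + 1.5382) = 1.3438

1.3438 bits/channel use


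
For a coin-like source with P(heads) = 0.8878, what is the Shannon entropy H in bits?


H = -p*log2(p) - (1-p)*log2(1-p). -0.8878*log2(0.8878) = 0.152429; -0.1122*log2(0.1122) = 0.354087. H = 0.152429 + 0.354087 = 0.5065

0.5065 bits


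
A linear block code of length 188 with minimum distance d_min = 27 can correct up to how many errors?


Correction capability = floor((d-1)/2) = floor((27-1)/2) = 13

13 errors


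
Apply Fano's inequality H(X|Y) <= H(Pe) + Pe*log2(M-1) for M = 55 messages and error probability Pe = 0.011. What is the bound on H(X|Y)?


H(Pe) = -Pe*log2(Pe) - (1-Pe)*log2(1-Pe) = -0.011*log2(0.011) - 0.989*log2(0.989) = 0.071570 + 0.015782 = 0.0874. Pe*log2(M-1) = 0.011*log2(54) = 0.063304. Bound = H(Pe) + Pe*log2(M-1) = 0.071570 + 0.015782 + 0.063304 = 0.1507

0.1507 bits


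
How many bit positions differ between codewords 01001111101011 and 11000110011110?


Count differing positions: ^ . . . ^ . . ^ ^ ^ . ^ . ^ = 7 differences

7


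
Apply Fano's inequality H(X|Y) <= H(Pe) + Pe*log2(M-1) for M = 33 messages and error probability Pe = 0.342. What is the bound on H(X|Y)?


H(Pe) = -Pe*log2(Pe) - (1-Pe)*log2(1-Pe) = -0.342*log2(0.342) - 0.658*log2(0.658) = 0.529393 + 0.397327 = 0.9267. Pe*log2(M-1) = 0.342*log2(32) = 1.710000. Bound = H(Pe) + Pe*log2(M-1) = 0.529393 + 0.397327 + 1.710000 = 2.6367

2.6367 bits


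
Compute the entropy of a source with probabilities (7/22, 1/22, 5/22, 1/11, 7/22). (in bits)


H = -sum(p_i * log2(p_i)). Terms: -(7/22)*log2(7/22) = 0.525661; -(1/22)*log2(1/22) = 0.202701; -(5/22)*log2(5/22) = 0.485796; -(1/11)*log2(1/11) = 0.314494; -(7/22)*log2(7/22) = 0.525661. H = 0.525661 + 0.202701 + 0.485796 + 0.314494 + 0.525661 = 2.0543

2.0543 bits


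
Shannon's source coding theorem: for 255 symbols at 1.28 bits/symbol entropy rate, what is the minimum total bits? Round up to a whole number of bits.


Minimum bits >= n * H = 255 * 1.28 = 326.4, rounded up to a whole number of bits = 327

327 bits


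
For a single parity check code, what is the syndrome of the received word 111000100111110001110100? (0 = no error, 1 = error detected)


Syndrome = XOR of all bits = 1 XOR 1 XOR 1 XOR 0 XOR 0 XOR 0 XOR 1 XOR 0 XOR 0 XOR 1 XOR 1 XOR 1 XOR 1 XOR 1 XOR 0 XOR 0 XOR 0 XOR 1 XOR 1 XOR 1 XOR 0 XOR 1 XOR 0 XOR 0 = 1

1


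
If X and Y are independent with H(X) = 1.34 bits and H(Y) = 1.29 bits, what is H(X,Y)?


For independent variables, H(X,Y) = H(X) + H(Y) = 1.34 + 1.29 = 2.63

2.63 bits


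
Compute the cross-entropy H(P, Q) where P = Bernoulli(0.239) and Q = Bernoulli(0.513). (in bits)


H(P,Q) = -p*log2(q) - (1-p)*log2(1-q). -0.239*log2(0.513) = 0.230150; -0.761*log2(0.487) = 0.789923. H(P,Q) = 0.230150 + 0.789923 = 1.0201

1.0201 bits


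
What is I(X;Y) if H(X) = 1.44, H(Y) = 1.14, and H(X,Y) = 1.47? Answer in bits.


I(X;Y) = H(X) + H(Y) - H(X,Y) = 1.44 + 1.14 - 1.47 = 1.11

1.11 bits


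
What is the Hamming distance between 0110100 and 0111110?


Count differing positions: . . . ^ . ^ . = 2 differences

2


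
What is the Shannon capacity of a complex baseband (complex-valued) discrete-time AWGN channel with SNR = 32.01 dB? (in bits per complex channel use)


SNR_linear = 10^(32.01/10) = 1588.5467; C = log2(1 + SNR_linear) = log2(1 + 1588.5467) = 10.6344

10.6344 bits/channel use


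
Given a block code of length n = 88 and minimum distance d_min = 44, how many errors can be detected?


Detection capability = d_min - 1 = 44 - 1 = 43

43 errors


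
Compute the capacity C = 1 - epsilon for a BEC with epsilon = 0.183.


C = 1 - epsilon = 1 - 0.183 = 0.817

0.817 bits


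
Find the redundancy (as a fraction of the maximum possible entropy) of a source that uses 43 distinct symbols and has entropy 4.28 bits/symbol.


H_max = log2(K) = log2(43) = 5.4263 bits/symbol. Redundancy = 1 - H/H_max = 1 - 4.28/5.4263 = 1 - 0.7888 = 0.2112

0.2112


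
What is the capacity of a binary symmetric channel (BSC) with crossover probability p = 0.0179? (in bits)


H(p) = -p*log2(p) - (1-p)*log2(1-p) = -0.0179*log2(0.0179) - 0.9821*log2(0.9821) = 0.103890 + 0.025592 = 0.1295. C = 1 - H(p) = 1 - 0.1295 = 0.8705

0.8705 bits


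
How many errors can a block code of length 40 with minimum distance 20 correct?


Correction capability = floor((d-1)/2) = floor((20-1)/2) = 9

9 errors


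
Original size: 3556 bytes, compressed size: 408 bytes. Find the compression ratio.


Ratio = original / compressed = 3556 / 408 = 8.7157

8.7157


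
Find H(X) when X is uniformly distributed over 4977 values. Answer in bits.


H = log2(n) = log2(4977) = 12.2811

12.2811 bits


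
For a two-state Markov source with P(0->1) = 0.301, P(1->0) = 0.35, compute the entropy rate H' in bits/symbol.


Stationary distribution: pi_0 = p10/(p01+p10) = 0.5376, pi_1 = 0.4624. Entropy rate H' = pi_0*H(p01) + pi_1*H(p10) = 0.5376*0.8825 + 0.4624*0.9341 = 0.9063

0.9063 bits/symbol


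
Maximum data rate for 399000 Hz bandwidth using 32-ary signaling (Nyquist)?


Rate = 2 * B * log2(M) = 2 * 399000 * 5.0 = 3990000.0

3990000.0 bps


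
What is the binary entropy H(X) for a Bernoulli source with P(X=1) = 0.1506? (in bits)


H = -p*log2(p) - (1-p)*log2(1-p). -0.1506*log2(0.1506) = 0.411320; -0.8494*log2(0.8494) = 0.200020. H = 0.411320 + 0.200020 = 0.6113

0.6113 bits


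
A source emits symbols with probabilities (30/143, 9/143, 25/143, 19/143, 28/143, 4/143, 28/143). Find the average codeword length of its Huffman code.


Huffman construction (repeatedly merge the two least-probable nodes; each merge adds 1 bit to every symbol beneath it): 4/143 + 9/143 = 1/11; 1/11 + 19/143 = 32/143; 25/143 + 28/143 = 53/143; 28/143 + 30/143 = 58/143; 32/143 + 53/143 = 85/143; 58/143 + 85/143 = 1. Resulting codeword lengths (in the order the probabilities were given): (2, 4, 3, 3, 3, 4, 2). L_avg = sum(p_i * l_i) = 30/143*2 + 9/143*4 + 25/143*3 + 19/143*3 + 28/143*3 + 4/143*4 + 28/143*2 = 384/143 = 2.6853

2.6853 bits
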